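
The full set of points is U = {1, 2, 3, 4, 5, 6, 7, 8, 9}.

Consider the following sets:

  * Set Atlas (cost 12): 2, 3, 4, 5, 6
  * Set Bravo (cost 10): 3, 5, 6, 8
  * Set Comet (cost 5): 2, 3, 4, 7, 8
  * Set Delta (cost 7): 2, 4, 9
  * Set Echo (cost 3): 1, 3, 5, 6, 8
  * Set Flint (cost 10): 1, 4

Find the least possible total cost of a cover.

15

Comet, Delta, Echo together cover every point (Comet ∪ Delta ∪ Echo = {1, 2, 3, 4, 5, 6, 7, 8, 9}); total cost 5 + 7 + 3 = 15.
No covering selection has total cost below 15.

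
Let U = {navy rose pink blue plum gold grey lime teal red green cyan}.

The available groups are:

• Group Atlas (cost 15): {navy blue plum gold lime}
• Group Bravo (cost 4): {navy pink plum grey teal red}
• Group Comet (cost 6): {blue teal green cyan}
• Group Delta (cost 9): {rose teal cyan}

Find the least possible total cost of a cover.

34

Atlas, Bravo, Comet, Delta together cover every point (Atlas ∪ Bravo ∪ Comet ∪ Delta = {navy, rose, pink, blue, plum, gold, grey, lime, teal, red, green, cyan}); total cost 15 + 4 + 6 + 9 = 34.
No covering selection has total cost below 34.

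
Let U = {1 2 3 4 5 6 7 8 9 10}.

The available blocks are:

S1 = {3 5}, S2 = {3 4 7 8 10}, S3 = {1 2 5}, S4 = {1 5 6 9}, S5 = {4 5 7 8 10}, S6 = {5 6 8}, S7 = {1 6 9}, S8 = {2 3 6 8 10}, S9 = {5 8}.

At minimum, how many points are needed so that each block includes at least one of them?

3

H = {5, 9, 10} meets every block (each contains at least one member of H), and |H| = 3.
No choice of 2 points meets every block, so 3 is the minimum.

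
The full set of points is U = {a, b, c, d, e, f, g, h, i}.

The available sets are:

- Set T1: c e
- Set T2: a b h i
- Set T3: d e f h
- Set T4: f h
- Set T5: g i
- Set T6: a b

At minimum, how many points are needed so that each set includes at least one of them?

The 4 points {a, e, h, i} hit every set.
The sets T1, T4, T5, T6 are pairwise disjoint, so any hitting set needs a separate point for each — at least 4. Hence 4 is optimal.

4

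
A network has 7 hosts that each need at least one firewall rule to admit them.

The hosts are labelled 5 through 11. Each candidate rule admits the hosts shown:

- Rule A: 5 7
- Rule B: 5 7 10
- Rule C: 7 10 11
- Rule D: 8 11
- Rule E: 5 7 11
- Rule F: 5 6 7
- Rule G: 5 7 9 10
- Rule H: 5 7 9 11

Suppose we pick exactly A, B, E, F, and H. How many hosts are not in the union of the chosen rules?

1

Union of A, B, E, F, H = {5, 6, 7, 9, 10, 11}.
Not covered: 8 — 1 host.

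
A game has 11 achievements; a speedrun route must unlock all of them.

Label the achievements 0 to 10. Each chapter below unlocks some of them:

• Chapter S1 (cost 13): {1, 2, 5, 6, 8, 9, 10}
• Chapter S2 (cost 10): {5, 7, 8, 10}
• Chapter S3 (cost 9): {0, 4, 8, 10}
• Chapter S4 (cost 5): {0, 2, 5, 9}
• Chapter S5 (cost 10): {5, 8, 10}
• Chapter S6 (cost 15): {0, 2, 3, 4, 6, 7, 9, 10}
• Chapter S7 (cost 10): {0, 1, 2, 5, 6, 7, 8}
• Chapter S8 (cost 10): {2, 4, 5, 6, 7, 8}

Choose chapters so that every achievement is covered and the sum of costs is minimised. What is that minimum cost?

25

S6, S7 together cover every achievement (S6 ∪ S7 = {0, 1, 2, 3, 4, 5, 6, 7, 8, 9, 10}); total cost 15 + 10 = 25.
The greedy pick S4, S7, S3, S6 costs 39; no covering selection beats 25.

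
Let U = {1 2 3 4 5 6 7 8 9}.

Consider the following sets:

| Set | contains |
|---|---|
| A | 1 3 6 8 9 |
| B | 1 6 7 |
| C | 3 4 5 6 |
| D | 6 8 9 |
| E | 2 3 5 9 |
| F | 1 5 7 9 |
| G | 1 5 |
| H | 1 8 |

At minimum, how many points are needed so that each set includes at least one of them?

Take T = {1, 5, 8}. Each listed set contains at least one of these, so T is a hitting set of size 3.
No choice of 2 points meets every set, so 3 is the minimum.

3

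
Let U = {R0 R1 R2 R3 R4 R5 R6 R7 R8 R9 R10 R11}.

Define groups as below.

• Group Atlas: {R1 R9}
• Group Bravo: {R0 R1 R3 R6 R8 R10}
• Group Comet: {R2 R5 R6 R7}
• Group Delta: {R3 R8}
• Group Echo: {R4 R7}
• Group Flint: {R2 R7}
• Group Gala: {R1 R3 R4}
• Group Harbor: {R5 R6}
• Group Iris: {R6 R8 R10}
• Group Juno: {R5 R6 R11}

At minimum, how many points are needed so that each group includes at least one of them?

Take H = {R1, R6, R7, R8}. Each listed group contains at least one of these, so H is a hitting set of size 4.
The groups Atlas, Delta, Echo, Harbor are pairwise disjoint, so any hitting set needs a separate point for each — at least 4. Hence 4 is optimal.

4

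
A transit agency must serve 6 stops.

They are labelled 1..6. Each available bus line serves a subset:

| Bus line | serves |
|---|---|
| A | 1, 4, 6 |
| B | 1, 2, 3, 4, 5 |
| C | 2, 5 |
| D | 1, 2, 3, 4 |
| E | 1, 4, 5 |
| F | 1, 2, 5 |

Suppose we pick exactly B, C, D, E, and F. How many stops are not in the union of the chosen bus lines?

1

Union of B, C, D, E, F = {1, 2, 3, 4, 5}.
Not covered: 6 — 1 stop.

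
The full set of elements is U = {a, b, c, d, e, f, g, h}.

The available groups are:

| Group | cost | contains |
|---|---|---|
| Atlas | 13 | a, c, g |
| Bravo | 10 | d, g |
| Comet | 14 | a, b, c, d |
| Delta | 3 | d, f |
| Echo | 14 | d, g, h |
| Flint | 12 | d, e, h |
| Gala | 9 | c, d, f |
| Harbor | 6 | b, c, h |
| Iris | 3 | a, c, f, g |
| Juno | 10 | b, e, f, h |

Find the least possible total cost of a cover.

Delta, Iris, Juno together cover every element (Delta ∪ Iris ∪ Juno = {a, b, c, d, e, f, g, h}); total cost 3 + 3 + 10 = 16.
The greedy pick Iris, Delta, Harbor, Juno costs 22; no covering selection beats 16.

16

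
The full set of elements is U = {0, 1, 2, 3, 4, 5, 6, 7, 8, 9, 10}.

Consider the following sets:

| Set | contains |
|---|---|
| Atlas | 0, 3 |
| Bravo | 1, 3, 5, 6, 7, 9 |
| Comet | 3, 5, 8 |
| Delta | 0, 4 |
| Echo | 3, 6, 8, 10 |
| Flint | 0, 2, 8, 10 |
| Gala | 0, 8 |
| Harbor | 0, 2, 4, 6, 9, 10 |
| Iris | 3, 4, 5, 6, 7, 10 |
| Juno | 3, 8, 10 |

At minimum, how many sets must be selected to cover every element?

3

Bravo and Harbor and Juno together: Bravo ∪ Harbor ∪ Juno = {0, 1, 2, 3, 4, 5, 6, 7, 8, 9, 10} — every element is covered.
Only Bravo contains 1, so Bravo is forced; the remaining 5 elements need at least 2 more sets (each remaining set adds at most 4) — so at least 3 sets are needed, and 3 is optimal.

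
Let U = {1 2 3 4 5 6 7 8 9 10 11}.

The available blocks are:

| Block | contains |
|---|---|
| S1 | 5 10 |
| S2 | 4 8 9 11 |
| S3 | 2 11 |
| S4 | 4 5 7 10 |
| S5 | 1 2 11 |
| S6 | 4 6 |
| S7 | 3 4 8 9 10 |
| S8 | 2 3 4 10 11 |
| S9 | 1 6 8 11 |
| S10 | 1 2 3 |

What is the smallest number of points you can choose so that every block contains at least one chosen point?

4

H = {1, 2, 4, 10} meets every block (each contains at least one member of H), and |H| = 4.
No choice of 3 points meets every block, so 4 is the minimum.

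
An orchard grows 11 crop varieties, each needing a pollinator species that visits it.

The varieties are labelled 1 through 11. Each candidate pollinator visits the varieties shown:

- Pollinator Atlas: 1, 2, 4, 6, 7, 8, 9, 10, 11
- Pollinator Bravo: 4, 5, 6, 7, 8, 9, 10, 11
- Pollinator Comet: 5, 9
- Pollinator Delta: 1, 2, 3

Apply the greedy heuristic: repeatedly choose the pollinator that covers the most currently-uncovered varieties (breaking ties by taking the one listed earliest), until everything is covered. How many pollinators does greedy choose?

Greedy: pick Atlas (covers 9 new) → pick Bravo (covers 1 new) → pick Delta (covers 1 new). Total picks: 3.
(The true minimum cover uses only 2 pollinators, so greedy is not optimal here.)

3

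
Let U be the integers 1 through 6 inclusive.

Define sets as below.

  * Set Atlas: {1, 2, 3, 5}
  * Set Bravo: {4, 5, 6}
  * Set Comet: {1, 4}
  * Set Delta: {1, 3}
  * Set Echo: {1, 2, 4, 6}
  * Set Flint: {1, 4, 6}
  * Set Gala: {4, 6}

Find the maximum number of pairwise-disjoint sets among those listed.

Bravo, Delta are pairwise disjoint (Bravo={4,5,6}; Delta={1,3}).
Every remaining set overlaps one of these, and no 3 of the listed sets are pairwise disjoint, so 2 is the maximum.

2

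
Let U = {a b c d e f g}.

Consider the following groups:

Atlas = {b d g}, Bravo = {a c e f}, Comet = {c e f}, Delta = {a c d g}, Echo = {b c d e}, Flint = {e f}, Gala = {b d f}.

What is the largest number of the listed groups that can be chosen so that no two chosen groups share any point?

2

Delta, Flint are pairwise disjoint (Delta={a,c,d,g}; Flint={e,f}).
Every remaining group overlaps one of these, and no 3 of the listed groups are pairwise disjoint, so 2 is the maximum.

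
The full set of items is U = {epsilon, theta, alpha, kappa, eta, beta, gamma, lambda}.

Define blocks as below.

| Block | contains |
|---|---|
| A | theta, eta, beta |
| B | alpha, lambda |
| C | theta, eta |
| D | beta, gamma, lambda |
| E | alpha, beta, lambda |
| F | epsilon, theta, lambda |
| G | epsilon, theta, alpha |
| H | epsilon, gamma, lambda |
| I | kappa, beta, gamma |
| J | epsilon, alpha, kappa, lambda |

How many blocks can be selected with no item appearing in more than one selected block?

B, C, I are pairwise disjoint (B={alpha,lambda}; C={theta,eta}; I={kappa,beta,gamma}).
Every remaining block overlaps one of these, and no 4 of the listed blocks are pairwise disjoint, so 3 is the maximum.

3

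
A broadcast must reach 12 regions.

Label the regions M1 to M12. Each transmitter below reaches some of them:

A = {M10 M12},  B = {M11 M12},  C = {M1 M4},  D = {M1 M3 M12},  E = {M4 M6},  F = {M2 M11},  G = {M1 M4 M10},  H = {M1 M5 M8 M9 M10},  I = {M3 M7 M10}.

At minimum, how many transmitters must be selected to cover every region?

B and E and F and H and I together: B ∪ E ∪ F ∪ H ∪ I = {M1, M2, M3, M4, M5, M6, M7, M8, M9, M10, M11, M12} — every region is covered.
Only H contains M5, so H is forced; the remaining 7 regions need at least 4 more transmitters (each remaining transmitter adds at most 2) — so at least 5 transmitters are needed, and 5 is optimal.

5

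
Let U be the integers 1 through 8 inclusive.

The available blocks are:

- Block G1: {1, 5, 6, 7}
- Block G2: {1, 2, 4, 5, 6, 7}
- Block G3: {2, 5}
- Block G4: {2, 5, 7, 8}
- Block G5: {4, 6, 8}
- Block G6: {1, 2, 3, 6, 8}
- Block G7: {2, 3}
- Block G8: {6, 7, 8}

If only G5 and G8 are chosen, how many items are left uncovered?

4

Union of G5, G8 = {4, 6, 7, 8}.
Not covered: 1, 2, 3, 5 — 4 items.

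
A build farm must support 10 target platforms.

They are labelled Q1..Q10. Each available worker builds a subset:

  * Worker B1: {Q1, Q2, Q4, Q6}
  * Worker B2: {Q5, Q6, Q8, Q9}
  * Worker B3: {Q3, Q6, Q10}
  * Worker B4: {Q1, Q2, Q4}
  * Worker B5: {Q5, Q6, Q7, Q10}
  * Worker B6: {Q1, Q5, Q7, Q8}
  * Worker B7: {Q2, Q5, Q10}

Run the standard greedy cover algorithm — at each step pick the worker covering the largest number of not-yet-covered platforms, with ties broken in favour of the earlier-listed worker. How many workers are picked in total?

4

Greedy: pick B1 (covers 4 new) → pick B2 (covers 3 new) → pick B3 (covers 2 new) → pick B5 (covers 1 new). Total picks: 4.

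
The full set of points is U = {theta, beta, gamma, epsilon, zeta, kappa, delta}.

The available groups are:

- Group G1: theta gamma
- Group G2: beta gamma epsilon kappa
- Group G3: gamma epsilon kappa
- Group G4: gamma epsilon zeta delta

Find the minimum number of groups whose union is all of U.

3

G1, G2, and G4 cover everything between them: the union {theta, beta, gamma, epsilon, zeta, kappa, delta} is all of U.
Only G1 contains theta, so G1 is forced; the remaining 5 points need at least 2 more groups (each remaining group adds at most 3) — so at least 3 groups are needed, and 3 is optimal.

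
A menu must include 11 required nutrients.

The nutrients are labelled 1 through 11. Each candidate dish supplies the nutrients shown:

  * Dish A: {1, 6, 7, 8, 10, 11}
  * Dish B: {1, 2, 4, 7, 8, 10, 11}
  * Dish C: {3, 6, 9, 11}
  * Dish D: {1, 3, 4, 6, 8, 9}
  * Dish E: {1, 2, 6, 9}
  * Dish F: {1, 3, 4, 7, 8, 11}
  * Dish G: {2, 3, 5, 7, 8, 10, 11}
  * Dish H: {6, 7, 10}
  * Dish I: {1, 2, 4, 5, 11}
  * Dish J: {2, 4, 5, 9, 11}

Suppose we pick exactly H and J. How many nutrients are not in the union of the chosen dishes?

3

Union of H, J = {2, 4, 5, 6, 7, 9, 10, 11}.
Not covered: 1, 3, 8 — 3 nutrients.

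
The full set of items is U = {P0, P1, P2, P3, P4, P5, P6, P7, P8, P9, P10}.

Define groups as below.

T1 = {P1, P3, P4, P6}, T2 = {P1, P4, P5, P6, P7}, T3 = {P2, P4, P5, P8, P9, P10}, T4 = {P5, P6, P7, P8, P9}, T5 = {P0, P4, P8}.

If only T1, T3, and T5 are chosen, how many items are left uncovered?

Union of T1, T3, T5 = {P0, P1, P2, P3, P4, P5, P6, P8, P9, P10}.
Not covered: P7 — 1 item.

1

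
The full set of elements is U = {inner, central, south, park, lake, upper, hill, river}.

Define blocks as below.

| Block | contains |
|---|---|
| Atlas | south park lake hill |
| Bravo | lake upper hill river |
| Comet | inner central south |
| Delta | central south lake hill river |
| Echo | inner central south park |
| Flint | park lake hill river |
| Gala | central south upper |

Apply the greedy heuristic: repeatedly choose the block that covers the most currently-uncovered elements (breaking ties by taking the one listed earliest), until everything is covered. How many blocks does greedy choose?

3

Greedy: pick Delta (covers 5 new) → pick Echo (covers 2 new) → pick Bravo (covers 1 new). Total picks: 3.
(The true minimum cover uses only 2 blocks, so greedy is not optimal here.)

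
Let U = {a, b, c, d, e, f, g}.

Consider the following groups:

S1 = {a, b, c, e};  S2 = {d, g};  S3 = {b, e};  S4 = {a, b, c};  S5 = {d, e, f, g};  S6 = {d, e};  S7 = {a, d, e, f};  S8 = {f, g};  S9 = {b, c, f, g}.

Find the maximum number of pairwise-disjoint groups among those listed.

S4, S6, S8 are pairwise disjoint (S4={a,b,c}; S6={d,e}; S8={f,g}).
Every remaining group overlaps one of these, and no 4 of the listed groups are pairwise disjoint, so 3 is the maximum.

3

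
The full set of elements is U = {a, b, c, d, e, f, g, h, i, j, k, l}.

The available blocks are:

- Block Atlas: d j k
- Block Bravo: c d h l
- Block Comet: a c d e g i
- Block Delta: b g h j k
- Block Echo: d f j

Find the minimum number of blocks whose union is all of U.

4

Bravo and Comet and Delta and Echo together: Bravo ∪ Comet ∪ Delta ∪ Echo = {a, b, c, d, e, f, g, h, i, j, k, l} — every element is covered.
No 3 of the 5 blocks cover everything (all 10 combinations miss at least one element), so 4 is optimal.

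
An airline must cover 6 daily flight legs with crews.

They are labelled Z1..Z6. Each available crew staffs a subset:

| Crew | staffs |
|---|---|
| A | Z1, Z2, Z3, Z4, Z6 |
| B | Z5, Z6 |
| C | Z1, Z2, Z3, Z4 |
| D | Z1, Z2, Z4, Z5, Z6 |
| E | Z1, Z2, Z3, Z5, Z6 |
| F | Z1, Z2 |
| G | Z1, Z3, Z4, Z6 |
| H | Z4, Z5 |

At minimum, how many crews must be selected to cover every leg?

2

Take {D, G}. Their union is {Z1, Z2, Z3, Z4, Z5, Z6}, which is all 6 legs.
No single crew has all 6 legs (the largest, A, has 5), so 2 is optimal.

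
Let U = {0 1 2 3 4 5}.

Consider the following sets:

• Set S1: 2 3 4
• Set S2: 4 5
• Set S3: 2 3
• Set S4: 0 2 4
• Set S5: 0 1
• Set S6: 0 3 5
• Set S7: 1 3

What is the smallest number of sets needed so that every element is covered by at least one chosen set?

Take {S1, S5, S6}. Their union is {0, 1, 2, 3, 4, 5}, which is all 6 elements.
No 2 of the 7 sets cover everything (all 21 combinations miss at least one element), so 3 is optimal.

3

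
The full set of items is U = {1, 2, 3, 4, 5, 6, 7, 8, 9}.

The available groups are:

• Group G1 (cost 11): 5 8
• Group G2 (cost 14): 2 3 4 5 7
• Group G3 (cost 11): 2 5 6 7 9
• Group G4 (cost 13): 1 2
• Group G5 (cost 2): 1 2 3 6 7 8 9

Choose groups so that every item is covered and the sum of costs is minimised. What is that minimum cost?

16

G2, G5 together cover every item (G2 ∪ G5 = {1, 2, 3, 4, 5, 6, 7, 8, 9}); total cost 14 + 2 = 16.
No covering selection has total cost below 16.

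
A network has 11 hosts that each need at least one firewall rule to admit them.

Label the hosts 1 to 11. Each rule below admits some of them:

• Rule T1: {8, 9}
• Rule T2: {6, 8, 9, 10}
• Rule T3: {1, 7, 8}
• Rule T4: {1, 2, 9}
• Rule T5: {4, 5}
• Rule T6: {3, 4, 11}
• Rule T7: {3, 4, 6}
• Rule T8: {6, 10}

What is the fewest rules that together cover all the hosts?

5

Take {T3, T4, T5, T6, T8}. Their union is {1, 2, 3, 4, 5, 6, 7, 8, 9, 10, 11}, which is all 11 hosts.
No 4 of the 8 rules cover everything (all 70 combinations miss at least one host), so 5 is optimal.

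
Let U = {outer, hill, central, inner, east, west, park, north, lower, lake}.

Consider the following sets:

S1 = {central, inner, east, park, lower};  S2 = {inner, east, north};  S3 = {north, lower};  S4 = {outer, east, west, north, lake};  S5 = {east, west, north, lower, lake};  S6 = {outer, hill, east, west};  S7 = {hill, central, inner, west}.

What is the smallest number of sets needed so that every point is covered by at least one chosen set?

3

S1 and S4 and S7 together: S1 ∪ S4 ∪ S7 = {outer, hill, central, inner, east, west, park, north, lower, lake} — every point is covered.
Only S1 contains park, so S1 is forced; the remaining 5 points need at least 2 more sets (each remaining set adds at most 4) — so at least 3 sets are needed, and 3 is optimal.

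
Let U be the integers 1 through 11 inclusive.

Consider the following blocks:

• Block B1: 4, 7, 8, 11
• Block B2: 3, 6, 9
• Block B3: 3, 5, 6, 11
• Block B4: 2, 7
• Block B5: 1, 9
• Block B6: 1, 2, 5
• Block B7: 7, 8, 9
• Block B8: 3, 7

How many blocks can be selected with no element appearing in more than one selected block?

3

B1, B2, B6 are pairwise disjoint (B1={4,7,8,11}; B2={3,6,9}; B6={1,2,5}).
Every remaining block overlaps one of these, and no 4 of the listed blocks are pairwise disjoint, so 3 is the maximum.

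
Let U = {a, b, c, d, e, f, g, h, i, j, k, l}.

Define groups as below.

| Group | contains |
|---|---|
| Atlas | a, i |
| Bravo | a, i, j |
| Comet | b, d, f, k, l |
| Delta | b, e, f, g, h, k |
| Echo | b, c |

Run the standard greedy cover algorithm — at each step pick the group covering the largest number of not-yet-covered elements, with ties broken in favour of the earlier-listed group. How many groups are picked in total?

4

Greedy: pick Delta (covers 6 new) → pick Bravo (covers 3 new) → pick Comet (covers 2 new) → pick Echo (covers 1 new). Total picks: 4.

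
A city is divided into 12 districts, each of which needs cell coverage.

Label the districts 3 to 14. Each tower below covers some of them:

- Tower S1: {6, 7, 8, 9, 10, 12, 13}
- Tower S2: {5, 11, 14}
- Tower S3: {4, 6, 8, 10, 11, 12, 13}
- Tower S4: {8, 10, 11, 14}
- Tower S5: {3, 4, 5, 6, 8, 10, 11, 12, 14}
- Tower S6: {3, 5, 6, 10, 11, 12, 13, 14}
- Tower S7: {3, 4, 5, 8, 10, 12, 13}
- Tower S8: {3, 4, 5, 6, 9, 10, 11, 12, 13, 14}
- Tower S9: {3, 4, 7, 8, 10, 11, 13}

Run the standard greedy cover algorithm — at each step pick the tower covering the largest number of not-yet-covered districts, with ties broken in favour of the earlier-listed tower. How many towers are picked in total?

2

Greedy: pick S8 (covers 10 new) → pick S1 (covers 2 new). Total picks: 2.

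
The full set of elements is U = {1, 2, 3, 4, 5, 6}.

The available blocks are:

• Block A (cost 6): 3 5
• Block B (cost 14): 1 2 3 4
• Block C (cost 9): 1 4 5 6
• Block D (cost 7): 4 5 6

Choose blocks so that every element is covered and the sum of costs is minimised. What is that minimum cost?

21

B, D together cover every element (B ∪ D = {1, 2, 3, 4, 5, 6}); total cost 14 + 7 = 21.
The greedy pick C, A, B costs 29; no covering selection beats 21.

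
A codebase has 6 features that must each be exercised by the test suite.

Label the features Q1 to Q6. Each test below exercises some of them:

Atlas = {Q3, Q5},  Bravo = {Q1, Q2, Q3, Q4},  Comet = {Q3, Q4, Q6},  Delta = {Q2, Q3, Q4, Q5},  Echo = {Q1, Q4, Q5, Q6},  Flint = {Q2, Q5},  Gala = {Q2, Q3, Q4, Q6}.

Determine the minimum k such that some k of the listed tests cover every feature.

Take {Echo, Gala}. Their union is {Q1, Q2, Q3, Q4, Q5, Q6}, which is all 6 features.
No single test has all 6 features (the largest, Bravo, has 4), so 2 is optimal.

2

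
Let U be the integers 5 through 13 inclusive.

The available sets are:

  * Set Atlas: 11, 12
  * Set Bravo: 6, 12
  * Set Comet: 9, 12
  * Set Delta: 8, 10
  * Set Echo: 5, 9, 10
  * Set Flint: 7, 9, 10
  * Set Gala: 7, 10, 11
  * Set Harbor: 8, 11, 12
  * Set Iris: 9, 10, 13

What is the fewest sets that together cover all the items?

5

Bravo and Echo and Gala and Harbor and Iris together: Bravo ∪ Echo ∪ Gala ∪ Harbor ∪ Iris = {5, 6, 7, 8, 9, 10, 11, 12, 13} — every item is covered.
No 4 of the 9 sets cover everything (all 126 combinations miss at least one item), so 5 is optimal.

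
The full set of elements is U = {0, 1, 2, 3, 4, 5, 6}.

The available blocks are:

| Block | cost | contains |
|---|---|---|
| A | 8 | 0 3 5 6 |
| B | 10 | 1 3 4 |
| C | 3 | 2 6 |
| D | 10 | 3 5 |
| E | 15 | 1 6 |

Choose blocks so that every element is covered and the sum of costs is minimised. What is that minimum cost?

A, B, C together cover every element (A ∪ B ∪ C = {0, 1, 2, 3, 4, 5, 6}); total cost 8 + 10 + 3 = 21.
No covering selection has total cost below 21.

21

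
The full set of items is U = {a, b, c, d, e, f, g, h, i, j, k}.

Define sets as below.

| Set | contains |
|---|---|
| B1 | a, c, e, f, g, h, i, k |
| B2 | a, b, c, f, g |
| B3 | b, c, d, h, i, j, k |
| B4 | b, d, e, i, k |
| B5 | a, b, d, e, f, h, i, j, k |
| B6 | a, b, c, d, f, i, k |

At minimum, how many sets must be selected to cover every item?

B1 and B5 together: B1 ∪ B5 = {a, b, c, d, e, f, g, h, i, j, k} — every item is covered.
No single set has all 11 items (the largest, B5, has 9), so 2 is optimal.

2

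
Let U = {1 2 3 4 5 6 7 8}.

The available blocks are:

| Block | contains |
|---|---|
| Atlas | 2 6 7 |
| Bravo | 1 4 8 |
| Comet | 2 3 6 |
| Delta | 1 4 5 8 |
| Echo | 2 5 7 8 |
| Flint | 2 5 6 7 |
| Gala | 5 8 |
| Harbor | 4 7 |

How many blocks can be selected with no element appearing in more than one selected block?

Comet, Gala, Harbor are pairwise disjoint (Comet={2,3,6}; Gala={5,8}; Harbor={4,7}).
Every remaining block overlaps one of these, and no 4 of the listed blocks are pairwise disjoint, so 3 is the maximum.

3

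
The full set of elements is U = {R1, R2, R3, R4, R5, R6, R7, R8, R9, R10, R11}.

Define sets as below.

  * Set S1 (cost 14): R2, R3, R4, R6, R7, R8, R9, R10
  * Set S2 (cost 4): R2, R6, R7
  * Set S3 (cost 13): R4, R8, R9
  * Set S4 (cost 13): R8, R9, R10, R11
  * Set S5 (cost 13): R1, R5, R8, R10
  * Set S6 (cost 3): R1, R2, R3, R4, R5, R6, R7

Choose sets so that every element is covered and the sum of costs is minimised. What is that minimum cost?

16

S4, S6 together cover every element (S4 ∪ S6 = {R1, R2, R3, R4, R5, R6, R7, R8, R9, R10, R11}); total cost 13 + 3 = 16.
No covering selection has total cost below 16.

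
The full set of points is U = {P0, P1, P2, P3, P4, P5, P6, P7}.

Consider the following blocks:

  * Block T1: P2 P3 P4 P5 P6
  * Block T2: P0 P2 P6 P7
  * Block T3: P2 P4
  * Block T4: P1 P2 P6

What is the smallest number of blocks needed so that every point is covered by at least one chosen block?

Take {T1, T2, T4}. Their union is {P0, P1, P2, P3, P4, P5, P6, P7}, which is all 8 points.
Only T2 contains P0, so T2 is forced; the remaining 4 points need at least 2 more blocks (each remaining block adds at most 3) — so at least 3 blocks are needed, and 3 is optimal.

3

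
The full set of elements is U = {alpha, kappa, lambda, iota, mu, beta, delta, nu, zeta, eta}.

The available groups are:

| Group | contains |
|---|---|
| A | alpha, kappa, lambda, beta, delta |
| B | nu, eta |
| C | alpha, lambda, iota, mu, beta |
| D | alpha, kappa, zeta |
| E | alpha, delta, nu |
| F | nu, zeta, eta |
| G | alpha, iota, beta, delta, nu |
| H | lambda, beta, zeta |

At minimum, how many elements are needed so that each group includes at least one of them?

3

Take T = {alpha, beta, nu}. Each listed group contains at least one of these, so T is a hitting set of size 3.
No choice of 2 elements meets every group, so 3 is the minimum.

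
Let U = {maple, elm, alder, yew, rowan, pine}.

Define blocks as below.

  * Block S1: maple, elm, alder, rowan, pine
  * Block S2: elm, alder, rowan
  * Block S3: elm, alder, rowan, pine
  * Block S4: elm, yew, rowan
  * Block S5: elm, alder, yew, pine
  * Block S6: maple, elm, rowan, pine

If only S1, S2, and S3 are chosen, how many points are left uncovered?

1

Union of S1, S2, S3 = {maple, elm, alder, rowan, pine}.
Not covered: yew — 1 point.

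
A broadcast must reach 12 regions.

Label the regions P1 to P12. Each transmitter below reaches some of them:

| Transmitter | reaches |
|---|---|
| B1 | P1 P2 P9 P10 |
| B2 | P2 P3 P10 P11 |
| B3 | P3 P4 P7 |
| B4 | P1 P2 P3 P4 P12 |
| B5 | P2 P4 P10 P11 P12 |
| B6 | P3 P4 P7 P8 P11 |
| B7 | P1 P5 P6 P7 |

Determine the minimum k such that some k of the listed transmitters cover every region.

4

B1 and B4 and B6 and B7 together: B1 ∪ B4 ∪ B6 ∪ B7 = {P1, P2, P3, P4, P5, P6, P7, P8, P9, P10, P11, P12} — every region is covered.
No 3 of the 7 transmitters cover everything (all 35 combinations miss at least one region), so 4 is optimal.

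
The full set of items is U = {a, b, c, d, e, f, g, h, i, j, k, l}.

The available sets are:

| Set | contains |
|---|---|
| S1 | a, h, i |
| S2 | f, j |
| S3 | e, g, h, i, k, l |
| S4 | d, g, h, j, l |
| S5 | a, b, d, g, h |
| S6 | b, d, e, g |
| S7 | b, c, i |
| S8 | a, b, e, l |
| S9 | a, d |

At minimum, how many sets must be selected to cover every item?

4

S2 and S3 and S5 and S7 together: S2 ∪ S3 ∪ S5 ∪ S7 = {a, b, c, d, e, f, g, h, i, j, k, l} — every item is covered.
No 3 of the 9 sets cover everything (all 84 combinations miss at least one item), so 4 is optimal.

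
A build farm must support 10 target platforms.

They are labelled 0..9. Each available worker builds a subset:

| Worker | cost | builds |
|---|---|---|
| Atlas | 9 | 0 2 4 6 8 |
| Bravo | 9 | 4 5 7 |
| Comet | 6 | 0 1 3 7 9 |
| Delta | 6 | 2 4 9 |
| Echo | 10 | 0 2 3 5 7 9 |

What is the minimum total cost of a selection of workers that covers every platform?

Atlas, Bravo, Comet together cover every platform (Atlas ∪ Bravo ∪ Comet = {0, 1, 2, 3, 4, 5, 6, 7, 8, 9}); total cost 9 + 9 + 6 = 24.
No covering selection has total cost below 24.

24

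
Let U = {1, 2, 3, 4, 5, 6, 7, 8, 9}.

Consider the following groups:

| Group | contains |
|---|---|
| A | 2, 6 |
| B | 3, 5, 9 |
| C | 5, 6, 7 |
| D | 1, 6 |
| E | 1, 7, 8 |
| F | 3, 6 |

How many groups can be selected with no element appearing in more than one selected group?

A, B, E are pairwise disjoint (A={2,6}; B={3,5,9}; E={1,7,8}).
Every remaining group overlaps one of these, and no 4 of the listed groups are pairwise disjoint, so 3 is the maximum.

3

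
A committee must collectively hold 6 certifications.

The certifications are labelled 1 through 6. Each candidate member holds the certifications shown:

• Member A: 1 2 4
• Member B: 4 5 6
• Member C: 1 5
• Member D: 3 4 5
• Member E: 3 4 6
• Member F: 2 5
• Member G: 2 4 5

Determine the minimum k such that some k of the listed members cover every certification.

Take {A, C, E}. Their union is {1, 2, 3, 4, 5, 6}, which is all 6 certifications.
No 2 of the 7 members cover everything (all 21 combinations miss at least one certification), so 3 is optimal.

3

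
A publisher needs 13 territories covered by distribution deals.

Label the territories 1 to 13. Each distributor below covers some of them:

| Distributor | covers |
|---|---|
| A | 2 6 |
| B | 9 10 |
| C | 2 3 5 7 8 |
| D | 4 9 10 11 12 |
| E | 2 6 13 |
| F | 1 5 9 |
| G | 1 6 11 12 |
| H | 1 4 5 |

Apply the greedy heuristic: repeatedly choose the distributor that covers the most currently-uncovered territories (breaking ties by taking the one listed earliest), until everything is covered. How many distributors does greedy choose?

Greedy: pick C (covers 5 new) → pick D (covers 5 new) → pick E (covers 2 new) → pick F (covers 1 new). Total picks: 4.

4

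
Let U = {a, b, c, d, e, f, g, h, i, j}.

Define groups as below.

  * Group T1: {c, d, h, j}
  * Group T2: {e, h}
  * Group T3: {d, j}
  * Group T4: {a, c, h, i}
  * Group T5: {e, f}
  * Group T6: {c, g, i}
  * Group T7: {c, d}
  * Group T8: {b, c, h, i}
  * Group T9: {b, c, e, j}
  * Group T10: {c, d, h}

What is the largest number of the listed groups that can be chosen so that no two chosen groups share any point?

3

T2, T3, T6 are pairwise disjoint (T2={e,h}; T3={d,j}; T6={c,g,i}).
Every remaining group overlaps one of these, and no 4 of the listed groups are pairwise disjoint, so 3 is the maximum.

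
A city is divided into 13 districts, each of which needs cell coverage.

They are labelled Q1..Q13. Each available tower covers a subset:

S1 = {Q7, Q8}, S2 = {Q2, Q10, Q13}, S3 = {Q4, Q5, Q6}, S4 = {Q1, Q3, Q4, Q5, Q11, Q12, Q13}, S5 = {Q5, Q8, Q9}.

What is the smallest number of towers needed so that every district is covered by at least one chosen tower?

5

S1 and S2 and S3 and S4 and S5 together: S1 ∪ S2 ∪ S3 ∪ S4 ∪ S5 = {Q1, Q2, Q3, Q4, Q5, Q6, Q7, Q8, Q9, Q10, Q11, Q12, Q13} — every district is covered.
No 4 of the 5 towers cover everything (all 5 combinations miss at least one district), so 5 is optimal.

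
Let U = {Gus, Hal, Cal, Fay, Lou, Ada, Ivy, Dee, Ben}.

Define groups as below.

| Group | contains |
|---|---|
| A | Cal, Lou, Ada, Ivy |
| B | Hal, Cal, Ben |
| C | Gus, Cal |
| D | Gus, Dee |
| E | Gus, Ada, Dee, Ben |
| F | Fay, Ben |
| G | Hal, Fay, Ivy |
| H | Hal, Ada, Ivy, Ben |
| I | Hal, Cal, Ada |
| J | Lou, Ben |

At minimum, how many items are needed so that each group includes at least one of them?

Take T = {Gus, Hal, Ivy, Ben}. Each listed group contains at least one of these, so T is a hitting set of size 4.
No choice of 3 items meets every group, so 4 is the minimum.

4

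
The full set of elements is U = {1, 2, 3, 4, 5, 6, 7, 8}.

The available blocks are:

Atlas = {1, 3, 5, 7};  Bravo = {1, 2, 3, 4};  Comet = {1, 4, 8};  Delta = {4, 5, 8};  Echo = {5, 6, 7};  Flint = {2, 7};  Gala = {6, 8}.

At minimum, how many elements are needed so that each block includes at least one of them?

H = {2, 5, 8} meets every block (each contains at least one member of H), and |H| = 3.
No choice of 2 elements meets every block, so 3 is the minimum.

3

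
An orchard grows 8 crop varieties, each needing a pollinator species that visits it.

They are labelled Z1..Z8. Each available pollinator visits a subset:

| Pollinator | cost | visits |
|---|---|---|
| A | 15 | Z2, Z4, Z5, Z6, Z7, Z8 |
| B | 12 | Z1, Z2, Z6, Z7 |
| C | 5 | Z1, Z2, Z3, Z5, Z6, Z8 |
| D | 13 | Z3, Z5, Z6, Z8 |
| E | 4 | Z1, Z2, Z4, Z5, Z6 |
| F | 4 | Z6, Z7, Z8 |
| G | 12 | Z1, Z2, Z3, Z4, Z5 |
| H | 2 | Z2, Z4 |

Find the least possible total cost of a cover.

C, F, H together cover every variety (C ∪ F ∪ H = {Z1, Z2, Z3, Z4, Z5, Z6, Z7, Z8}); total cost 5 + 4 + 2 = 11.
The greedy pick E, F, C costs 13; no covering selection beats 11.

11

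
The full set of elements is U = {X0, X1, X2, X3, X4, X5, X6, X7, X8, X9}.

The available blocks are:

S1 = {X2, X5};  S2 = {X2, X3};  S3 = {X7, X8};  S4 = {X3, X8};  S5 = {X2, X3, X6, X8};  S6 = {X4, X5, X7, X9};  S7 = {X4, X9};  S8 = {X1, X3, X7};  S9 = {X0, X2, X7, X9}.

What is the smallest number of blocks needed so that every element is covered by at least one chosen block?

4

S5, S6, S8, and S9 cover everything between them: the union {X0, X1, X2, X3, X4, X5, X6, X7, X8, X9} is all of U.
Only S8 contains X1, so S8 is forced; the remaining 7 elements need at least 3 more blocks (each remaining block adds at most 3) — so at least 4 blocks are needed, and 4 is optimal.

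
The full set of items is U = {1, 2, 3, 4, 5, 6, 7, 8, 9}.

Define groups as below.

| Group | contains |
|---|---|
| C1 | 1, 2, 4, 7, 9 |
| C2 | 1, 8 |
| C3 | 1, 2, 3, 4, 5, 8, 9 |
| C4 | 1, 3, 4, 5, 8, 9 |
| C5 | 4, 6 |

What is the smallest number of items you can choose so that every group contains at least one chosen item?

Take H = {1, 4}. Each listed group contains at least one of these, so H is a hitting set of size 2.
The groups C2, C5 are pairwise disjoint, so any hitting set needs a separate item for each — at least 2. Hence 2 is optimal.

2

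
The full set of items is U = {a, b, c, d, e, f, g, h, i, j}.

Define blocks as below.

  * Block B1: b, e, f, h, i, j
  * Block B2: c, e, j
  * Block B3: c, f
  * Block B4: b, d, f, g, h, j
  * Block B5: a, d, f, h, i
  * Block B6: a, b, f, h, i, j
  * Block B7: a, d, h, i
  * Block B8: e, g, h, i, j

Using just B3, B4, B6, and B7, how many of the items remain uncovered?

Union of B3, B4, B6, B7 = {a, b, c, d, f, g, h, i, j}.
Not covered: e — 1 item.

1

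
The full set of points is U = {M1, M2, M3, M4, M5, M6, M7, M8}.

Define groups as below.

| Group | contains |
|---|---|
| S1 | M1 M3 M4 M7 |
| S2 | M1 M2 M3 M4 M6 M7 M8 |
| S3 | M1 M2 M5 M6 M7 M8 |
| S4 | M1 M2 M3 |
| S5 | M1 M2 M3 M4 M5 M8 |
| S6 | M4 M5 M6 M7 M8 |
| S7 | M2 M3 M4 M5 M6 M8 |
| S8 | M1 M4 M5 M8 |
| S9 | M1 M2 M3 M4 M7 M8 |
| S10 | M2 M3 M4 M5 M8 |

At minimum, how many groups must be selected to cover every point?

2

S2 and S3 cover everything between them: the union {M1, M2, M3, M4, M5, M6, M7, M8} is all of U.
No single group has all 8 points (the largest, S2, has 7), so 2 is optimal.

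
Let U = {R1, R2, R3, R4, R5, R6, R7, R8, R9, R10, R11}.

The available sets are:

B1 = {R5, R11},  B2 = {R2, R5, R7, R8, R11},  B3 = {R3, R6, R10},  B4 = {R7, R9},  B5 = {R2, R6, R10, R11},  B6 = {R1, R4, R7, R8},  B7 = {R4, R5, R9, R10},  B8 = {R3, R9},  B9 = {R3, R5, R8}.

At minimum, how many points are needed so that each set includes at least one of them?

4

Take H = {R3, R7, R10, R11}. Each listed set contains at least one of these, so H is a hitting set of size 4.
No choice of 3 points meets every set, so 4 is the minimum.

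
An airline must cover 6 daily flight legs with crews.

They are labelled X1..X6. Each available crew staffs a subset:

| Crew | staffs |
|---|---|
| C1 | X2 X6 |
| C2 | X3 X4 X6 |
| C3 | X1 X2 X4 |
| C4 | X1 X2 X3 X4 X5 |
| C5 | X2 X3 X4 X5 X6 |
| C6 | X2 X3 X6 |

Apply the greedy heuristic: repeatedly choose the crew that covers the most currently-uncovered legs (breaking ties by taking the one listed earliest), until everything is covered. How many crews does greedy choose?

Greedy: pick C4 (covers 5 new) → pick C1 (covers 1 new). Total picks: 2.

2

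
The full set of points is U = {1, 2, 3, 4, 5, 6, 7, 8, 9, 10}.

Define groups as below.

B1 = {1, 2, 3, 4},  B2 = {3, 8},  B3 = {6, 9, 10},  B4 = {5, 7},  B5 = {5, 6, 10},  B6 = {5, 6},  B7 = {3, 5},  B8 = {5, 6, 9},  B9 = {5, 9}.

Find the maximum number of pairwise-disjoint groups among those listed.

B1, B3, B4 are pairwise disjoint (B1={1,2,3,4}; B3={6,9,10}; B4={5,7}).
Every remaining group overlaps one of these, and no 4 of the listed groups are pairwise disjoint, so 3 is the maximum.

3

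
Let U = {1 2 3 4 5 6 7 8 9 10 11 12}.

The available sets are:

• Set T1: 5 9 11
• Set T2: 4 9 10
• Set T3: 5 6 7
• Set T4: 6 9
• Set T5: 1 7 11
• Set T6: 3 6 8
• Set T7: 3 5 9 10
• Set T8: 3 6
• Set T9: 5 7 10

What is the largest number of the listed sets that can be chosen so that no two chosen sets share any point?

T2, T5, T6 are pairwise disjoint (T2={4,9,10}; T5={1,7,11}; T6={3,6,8}).
Every remaining set overlaps one of these, and no 4 of the listed sets are pairwise disjoint, so 3 is the maximum.

3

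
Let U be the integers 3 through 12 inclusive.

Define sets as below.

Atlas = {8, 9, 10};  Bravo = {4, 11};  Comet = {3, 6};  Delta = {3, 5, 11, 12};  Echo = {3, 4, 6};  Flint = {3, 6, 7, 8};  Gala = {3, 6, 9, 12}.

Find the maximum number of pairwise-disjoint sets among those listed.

3

Atlas, Bravo, Comet are pairwise disjoint (Atlas={8,9,10}; Bravo={4,11}; Comet={3,6}).
Every remaining set overlaps one of these, and no 4 of the listed sets are pairwise disjoint, so 3 is the maximum.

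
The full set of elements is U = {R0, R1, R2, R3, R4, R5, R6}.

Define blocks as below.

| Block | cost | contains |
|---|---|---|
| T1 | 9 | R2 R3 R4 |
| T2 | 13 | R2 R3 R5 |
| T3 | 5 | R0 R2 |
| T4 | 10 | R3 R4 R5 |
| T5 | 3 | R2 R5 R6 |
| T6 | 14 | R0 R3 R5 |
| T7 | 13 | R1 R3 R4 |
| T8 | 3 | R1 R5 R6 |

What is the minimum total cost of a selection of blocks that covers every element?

T1, T3, T8 together cover every element (T1 ∪ T3 ∪ T8 = {R0, R1, R2, R3, R4, R5, R6}); total cost 9 + 5 + 3 = 17.
The greedy pick T5, T8, T1, T3 costs 20; no covering selection beats 17.

17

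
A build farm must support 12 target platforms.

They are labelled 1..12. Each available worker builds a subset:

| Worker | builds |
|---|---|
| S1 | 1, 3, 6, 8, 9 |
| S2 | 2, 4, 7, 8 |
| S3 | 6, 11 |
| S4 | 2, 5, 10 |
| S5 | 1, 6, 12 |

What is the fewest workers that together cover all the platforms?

5

S1 and S2 and S3 and S4 and S5 together: S1 ∪ S2 ∪ S3 ∪ S4 ∪ S5 = {1, 2, 3, 4, 5, 6, 7, 8, 9, 10, 11, 12} — every platform is covered.
No 4 of the 5 workers cover everything (all 5 combinations miss at least one platform), so 5 is optimal.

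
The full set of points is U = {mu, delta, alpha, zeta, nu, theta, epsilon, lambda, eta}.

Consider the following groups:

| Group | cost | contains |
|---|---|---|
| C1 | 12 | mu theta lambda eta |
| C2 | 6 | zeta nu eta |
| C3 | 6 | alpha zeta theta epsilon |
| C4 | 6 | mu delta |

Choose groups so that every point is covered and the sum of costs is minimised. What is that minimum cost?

30

C1, C2, C3, C4 together cover every point (C1 ∪ C2 ∪ C3 ∪ C4 = {mu, delta, alpha, zeta, nu, theta, epsilon, lambda, eta}); total cost 12 + 6 + 6 + 6 = 30.
No covering selection has total cost below 30.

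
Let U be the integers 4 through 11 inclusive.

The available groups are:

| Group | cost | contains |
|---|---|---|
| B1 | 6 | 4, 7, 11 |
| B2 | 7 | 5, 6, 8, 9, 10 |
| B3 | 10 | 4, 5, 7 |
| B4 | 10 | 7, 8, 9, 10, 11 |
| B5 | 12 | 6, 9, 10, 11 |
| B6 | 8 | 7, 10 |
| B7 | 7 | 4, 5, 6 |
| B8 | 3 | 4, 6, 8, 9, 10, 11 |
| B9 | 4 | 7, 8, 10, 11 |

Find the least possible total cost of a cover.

B3, B8 together cover every element (B3 ∪ B8 = {4, 5, 6, 7, 8, 9, 10, 11}); total cost 10 + 3 = 13.
The greedy pick B8, B9, B2 costs 14; no covering selection beats 13.

13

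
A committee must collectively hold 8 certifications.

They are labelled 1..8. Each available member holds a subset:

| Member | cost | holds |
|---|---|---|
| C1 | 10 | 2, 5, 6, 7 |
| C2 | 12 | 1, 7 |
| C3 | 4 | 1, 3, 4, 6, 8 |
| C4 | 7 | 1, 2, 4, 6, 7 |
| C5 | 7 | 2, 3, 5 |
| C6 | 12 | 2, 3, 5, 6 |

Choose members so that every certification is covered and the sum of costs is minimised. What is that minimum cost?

C1, C3 together cover every certification (C1 ∪ C3 = {1, 2, 3, 4, 5, 6, 7, 8}); total cost 10 + 4 = 14.
No covering selection has total cost below 14.

14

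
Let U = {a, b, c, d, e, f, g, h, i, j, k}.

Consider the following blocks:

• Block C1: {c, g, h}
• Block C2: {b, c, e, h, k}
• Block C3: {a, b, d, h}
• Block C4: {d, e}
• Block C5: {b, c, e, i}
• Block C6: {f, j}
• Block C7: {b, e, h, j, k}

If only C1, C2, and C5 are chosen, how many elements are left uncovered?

Union of C1, C2, C5 = {b, c, e, g, h, i, k}.
Not covered: a, d, f, j — 4 elements.

4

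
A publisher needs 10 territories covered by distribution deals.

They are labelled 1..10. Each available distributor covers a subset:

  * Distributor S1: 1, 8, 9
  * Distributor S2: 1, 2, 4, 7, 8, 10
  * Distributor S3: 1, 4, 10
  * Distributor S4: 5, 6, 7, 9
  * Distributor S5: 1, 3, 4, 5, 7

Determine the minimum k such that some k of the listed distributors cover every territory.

S2 and S4 and S5 together: S2 ∪ S4 ∪ S5 = {1, 2, 3, 4, 5, 6, 7, 8, 9, 10} — every territory is covered.
Only S2 contains 2, so S2 is forced; the remaining 4 territories need at least 2 more distributors (each remaining distributor adds at most 3) — so at least 3 distributors are needed, and 3 is optimal.

3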